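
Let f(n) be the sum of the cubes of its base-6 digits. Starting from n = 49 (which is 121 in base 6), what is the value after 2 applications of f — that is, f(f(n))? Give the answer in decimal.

49 = (1,2,1)_6 → 1³ + 2³ + 1³ = 10
10 = (1,4)_6 → 1³ + 4³ = 65

65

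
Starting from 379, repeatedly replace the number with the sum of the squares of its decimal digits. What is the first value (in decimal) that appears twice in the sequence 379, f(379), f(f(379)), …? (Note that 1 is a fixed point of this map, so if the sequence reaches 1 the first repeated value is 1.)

1

379 → 3² + 7² + 9² = 9 + 49 + 81 = 139
139 → 1² + 3² + 9² = 1 + 9 + 81 = 91
91 → 9² + 1² = 81 + 1 = 82
82 → 8² + 2² = 64 + 4 = 68
68 → 6² + 8² = 36 + 64 = 100
100 → 1² + 0² + 0² = 1 + 0 + 0 = 1  — reached the fixed point 1.
1 → 1, so 1 is the first repeated value.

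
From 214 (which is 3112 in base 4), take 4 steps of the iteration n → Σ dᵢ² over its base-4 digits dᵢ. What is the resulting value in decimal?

214 = (3,1,1,2)_4 → 15
15 = (3,3)_4 → 18
18 = (1,0,2)_4 → 5
5 = (1,1)_4 → 2

2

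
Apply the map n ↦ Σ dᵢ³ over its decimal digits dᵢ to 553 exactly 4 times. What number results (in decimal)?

553 → 5³ + 5³ + 3³ = 125 + 125 + 27 = 277
277 → 2³ + 7³ + 7³ = 8 + 343 + 343 = 694
694 → 6³ + 9³ + 4³ = 216 + 729 + 64 = 1009
1009 → 1³ + 0³ + 0³ + 9³ = 1 + 0 + 0 + 729 = 730

730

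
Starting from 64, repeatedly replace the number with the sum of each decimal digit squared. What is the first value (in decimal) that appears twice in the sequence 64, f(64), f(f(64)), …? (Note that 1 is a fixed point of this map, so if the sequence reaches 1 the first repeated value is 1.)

89

64 → 6² + 4² = 36 + 16 = 52
52 → 5² + 2² = 25 + 4 = 29
29 → 2² + 9² = 4 + 81 = 85
85 → 8² + 5² = 64 + 25 = 89
89 → 8² + 9² = 64 + 81 = 145
145 → 1² + 4² + 5² = 1 + 16 + 25 = 42
42 → 4² + 2² = 16 + 4 = 20
20 → 2² + 0² = 4 + 0 = 4
4 → 4² = 16
16 → 1² + 6² = 1 + 36 = 37
37 → 3² + 7² = 9 + 49 = 58
58 → 5² + 8² = 25 + 64 = 89  — 89 already appeared earlier.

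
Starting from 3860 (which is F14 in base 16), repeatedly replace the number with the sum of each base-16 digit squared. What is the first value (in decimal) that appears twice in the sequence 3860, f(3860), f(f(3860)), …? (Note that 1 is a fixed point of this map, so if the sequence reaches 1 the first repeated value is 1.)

169

3860 = (15,1,4)_16 → 15² + 1² + 4² = 242
242 = (15,2)_16 → 15² + 2² = 229
229 = (14,5)_16 → 14² + 5² = 221
221 = (13,13)_16 → 13² + 13² = 338
338 = (1,5,2)_16 → 1² + 5² + 2² = 30
30 = (1,14)_16 → 1² + 14² = 197
197 = (12,5)_16 → 12² + 5² = 169
169 = (10,9)_16 → 10² + 9² = 181
181 = (11,5)_16 → 11² + 5² = 146
146 = (9,2)_16 → 9² + 2² = 85
85 = (5,5)_16 → 5² + 5² = 50
50 = (3,2)_16 → 3² + 2² = 13
13 = (13)_16 → 13² = 169  — 169 already appeared earlier.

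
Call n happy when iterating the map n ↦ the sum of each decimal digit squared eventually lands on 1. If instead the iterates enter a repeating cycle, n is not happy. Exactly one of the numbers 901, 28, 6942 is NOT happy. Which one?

6942

901: 901 → 82 → 68 → 100 → 1  — reaches 1 (happy)
28: 28 → 68 → 100 → 1  — reaches 1 (happy)
6942: 6942 → 137 → 59 → 106 → 37 → 58 → 89 → 145 → 42 → 20 → 4 → 16 → 37  — repeats 37 (not happy)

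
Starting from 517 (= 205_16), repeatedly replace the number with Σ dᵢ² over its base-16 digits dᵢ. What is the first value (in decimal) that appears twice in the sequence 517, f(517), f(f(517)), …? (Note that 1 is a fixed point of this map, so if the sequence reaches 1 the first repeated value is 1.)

517 = (2,0,5)_16 → 2² + 0² + 5² = 4 + 0 + 25 = 29
29 = (1,13)_16 → 1² + 13² = 1 + 169 = 170
170 = (10,10)_16 → 10² + 10² = 100 + 100 = 200
200 = (12,8)_16 → 12² + 8² = 144 + 64 = 208
208 = (13,0)_16 → 13² + 0² = 169 + 0 = 169
169 = (10,9)_16 → 10² + 9² = 100 + 81 = 181
181 = (11,5)_16 → 11² + 5² = 121 + 25 = 146
146 = (9,2)_16 → 9² + 2² = 81 + 4 = 85
85 = (5,5)_16 → 5² + 5² = 25 + 25 = 50
50 = (3,2)_16 → 3² + 2² = 9 + 4 = 13
13 = (13)_16 → 13² = 169  — 169 already appeared earlier.

169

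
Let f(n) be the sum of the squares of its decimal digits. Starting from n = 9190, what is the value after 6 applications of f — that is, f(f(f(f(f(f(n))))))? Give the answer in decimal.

89

9190 → 9² + 1² + 9² + 0² = 163
163 → 1² + 6² + 3² = 46
46 → 4² + 6² = 52
52 → 5² + 2² = 29
29 → 2² + 9² = 85
85 → 8² + 5² = 89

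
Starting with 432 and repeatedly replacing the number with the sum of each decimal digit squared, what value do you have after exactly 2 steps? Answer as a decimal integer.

85

432 → 4² + 3² + 2² = 29
29 → 2² + 9² = 85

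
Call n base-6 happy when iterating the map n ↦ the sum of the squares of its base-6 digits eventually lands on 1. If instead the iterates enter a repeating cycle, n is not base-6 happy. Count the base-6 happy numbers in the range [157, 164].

1

157: 157 → 21 → 18 → 9 → 10 → 17 → 29 → 41 → 26 → 20 → 13 → 5 → 25 → 17  — not base-6 happy
158: 158 → 24 → 16 → 20 → 13 → 5 → 25 → 17 → 29 → 41 → 26 → 20  — not base-6 happy
159: 159 → 29 → 41 → 26 → 20 → 13 → 5 → 25 → 17 → 29  — not base-6 happy
160: 160 → 36 → 1  — base-6 happy
161: 161 → 45 → 11 → 26 → 20 → 13 → 5 → 25 → 17 → 29 → 41 → 26  — not base-6 happy
162: 162 → 25 → 17 → 29 → 41 → 26 → 20 → 13 → 5 → 25  — not base-6 happy
163: 163 → 26 → 20 → 13 → 5 → 25 → 17 → 29 → 41 → 26  — not base-6 happy
164: 164 → 29 → 41 → 26 → 20 → 13 → 5 → 25 → 17 → 29  — not base-6 happy
base-6 happy: 160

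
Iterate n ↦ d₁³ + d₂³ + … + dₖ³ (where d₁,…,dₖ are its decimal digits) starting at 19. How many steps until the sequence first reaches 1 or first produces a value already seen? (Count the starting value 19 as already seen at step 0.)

19 → 1³ + 9³ = 730
730 → 7³ + 3³ + 0³ = 370
370 → 3³ + 7³ + 0³ = 370  — 370 repeats.
That took 3 steps.

3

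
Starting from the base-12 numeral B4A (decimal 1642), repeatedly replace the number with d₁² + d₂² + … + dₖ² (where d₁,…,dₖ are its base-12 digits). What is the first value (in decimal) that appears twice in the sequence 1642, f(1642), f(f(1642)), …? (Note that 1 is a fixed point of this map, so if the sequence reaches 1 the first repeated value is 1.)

1642 = (11,4,10)_12 → 237
237 = (1,7,9)_12 → 131
131 = (10,11)_12 → 221
221 = (1,6,5)_12 → 62
62 = (5,2)_12 → 29
29 = (2,5)_12 → 29  — 29 already appeared earlier.

29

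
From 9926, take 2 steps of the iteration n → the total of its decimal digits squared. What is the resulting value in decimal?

8

9926 → 9² + 9² + 2² + 6² = 81 + 81 + 4 + 36 = 202
202 → 2² + 0² + 2² = 4 + 0 + 4 = 8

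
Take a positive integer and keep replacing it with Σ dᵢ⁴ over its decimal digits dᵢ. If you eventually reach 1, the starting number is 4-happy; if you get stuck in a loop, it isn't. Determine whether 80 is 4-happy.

80 → 8⁴ + 0⁴ = 4096 + 0 = 4096
4096 → 4⁴ + 0⁴ + 9⁴ + 6⁴ = 256 + 0 + 6561 + 1296 = 8113
8113 → 8⁴ + 1⁴ + 1⁴ + 3⁴ = 4096 + 1 + 1 + 81 = 4179
4179 → 4⁴ + 1⁴ + 7⁴ + 9⁴ = 256 + 1 + 2401 + 6561 = 9219
9219 → 9⁴ + 2⁴ + 1⁴ + 9⁴ = 6561 + 16 + 1 + 6561 = 13139
13139 → 1⁴ + 3⁴ + 1⁴ + 3⁴ + 9⁴ = 1 + 81 + 1 + 81 + 6561 = 6725
6725 → 6⁴ + 7⁴ + 2⁴ + 5⁴ = 1296 + 2401 + 16 + 625 = 4338
4338 → 4⁴ + 3⁴ + 3⁴ + 8⁴ = 256 + 81 + 81 + 4096 = 4514
4514 → 4⁴ + 5⁴ + 1⁴ + 4⁴ = 256 + 625 + 1 + 256 = 1138
1138 → 1⁴ + 1⁴ + 3⁴ + 8⁴ = 1 + 1 + 81 + 4096 = 4179  — 4179 already seen; the sequence cycles without reaching 1.

not 4-happy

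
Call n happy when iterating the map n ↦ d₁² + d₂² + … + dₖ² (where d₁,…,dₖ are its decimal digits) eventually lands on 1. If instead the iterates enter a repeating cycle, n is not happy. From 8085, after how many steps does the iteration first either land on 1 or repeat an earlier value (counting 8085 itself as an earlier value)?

8085 → 8² + 0² + 8² + 5² = 64 + 0 + 64 + 25 = 153
153 → 1² + 5² + 3² = 1 + 25 + 9 = 35
35 → 3² + 5² = 9 + 25 = 34
34 → 3² + 4² = 9 + 16 = 25
25 → 2² + 5² = 4 + 25 = 29
29 → 2² + 9² = 4 + 81 = 85
85 → 8² + 5² = 64 + 25 = 89
89 → 8² + 9² = 64 + 81 = 145
145 → 1² + 4² + 5² = 1 + 16 + 25 = 42
42 → 4² + 2² = 16 + 4 = 20
20 → 2² + 0² = 4 + 0 = 4
4 → 4² = 16
16 → 1² + 6² = 1 + 36 = 37
37 → 3² + 7² = 9 + 49 = 58
58 → 5² + 8² = 25 + 64 = 89  — 89 repeats.
That took 15 steps.

15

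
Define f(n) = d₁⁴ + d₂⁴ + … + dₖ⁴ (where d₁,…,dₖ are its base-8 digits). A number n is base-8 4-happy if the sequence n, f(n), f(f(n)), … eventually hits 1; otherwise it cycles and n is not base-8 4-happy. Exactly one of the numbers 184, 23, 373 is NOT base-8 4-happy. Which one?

184: 184 → 2417 → 2178 → 288 → 512 → 1  — reaches 1 (base-8 4-happy)
23: 23 → 2417 → 2178 → 288 → 512 → 1  — reaches 1 (base-8 4-happy)
373: 373 → 2546 → 3969 → 3698 → 3714 → 2433 → 1553 → 98 → 273 → 273  — repeats 273 (not base-8 4-happy)

373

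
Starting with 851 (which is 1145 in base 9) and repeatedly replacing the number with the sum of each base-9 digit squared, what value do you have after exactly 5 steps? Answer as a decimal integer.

851 = (1,1,4,5)_9 → 1² + 1² + 4² + 5² = 43
43 = (4,7)_9 → 4² + 7² = 65
65 = (7,2)_9 → 7² + 2² = 53
53 = (5,8)_9 → 5² + 8² = 89
89 = (1,0,8)_9 → 1² + 0² + 8² = 65

65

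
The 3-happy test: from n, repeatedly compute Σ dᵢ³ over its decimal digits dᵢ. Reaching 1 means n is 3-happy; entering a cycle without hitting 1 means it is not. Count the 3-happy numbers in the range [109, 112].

109: 109 → 730 → 370 → 370  — not 3-happy
110: 110 → 2 → 8 → 512 → 134 → 92 → 737 → 713 → 371 → 371  — not 3-happy
111: 111 → 3 → 27 → 351 → 153 → 153  — not 3-happy
112: 112 → 10 → 1  — 3-happy
3-happy: 112

1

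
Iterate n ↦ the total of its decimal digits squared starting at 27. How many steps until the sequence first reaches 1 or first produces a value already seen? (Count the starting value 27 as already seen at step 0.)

27 → 2² + 7² = 4 + 49 = 53
53 → 5² + 3² = 25 + 9 = 34
34 → 3² + 4² = 9 + 16 = 25
25 → 2² + 5² = 4 + 25 = 29
29 → 2² + 9² = 4 + 81 = 85
85 → 8² + 5² = 64 + 25 = 89
89 → 8² + 9² = 64 + 81 = 145
145 → 1² + 4² + 5² = 1 + 16 + 25 = 42
42 → 4² + 2² = 16 + 4 = 20
20 → 2² + 0² = 4 + 0 = 4
4 → 4² = 16
16 → 1² + 6² = 1 + 36 = 37
37 → 3² + 7² = 9 + 49 = 58
58 → 5² + 8² = 25 + 64 = 89  — 89 repeats.
That took 14 steps.

14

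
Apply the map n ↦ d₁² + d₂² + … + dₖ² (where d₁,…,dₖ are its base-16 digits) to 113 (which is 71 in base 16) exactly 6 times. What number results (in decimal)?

113 = (7,1)_16 → 7² + 1² = 50
50 = (3,2)_16 → 3² + 2² = 13
13 = (13)_16 → 13² = 169
169 = (10,9)_16 → 10² + 9² = 181
181 = (11,5)_16 → 11² + 5² = 146
146 = (9,2)_16 → 9² + 2² = 85

85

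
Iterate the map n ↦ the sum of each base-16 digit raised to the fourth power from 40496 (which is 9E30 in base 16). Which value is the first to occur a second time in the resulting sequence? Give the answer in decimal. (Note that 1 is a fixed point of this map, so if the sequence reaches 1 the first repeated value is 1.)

40496 = (9,14,3,0)_16 → 9⁴ + 14⁴ + 3⁴ + 0⁴ = 45058
45058 = (11,0,0,2)_16 → 11⁴ + 0⁴ + 0⁴ + 2⁴ = 14657
14657 = (3,9,4,1)_16 → 3⁴ + 9⁴ + 4⁴ + 1⁴ = 6899
6899 = (1,10,15,3)_16 → 1⁴ + 10⁴ + 15⁴ + 3⁴ = 60707
60707 = (14,13,2,3)_16 → 14⁴ + 13⁴ + 2⁴ + 3⁴ = 67074
67074 = (1,0,6,0,2)_16 → 1⁴ + 0⁴ + 6⁴ + 0⁴ + 2⁴ = 1313
1313 = (5,2,1)_16 → 5⁴ + 2⁴ + 1⁴ = 642
642 = (2,8,2)_16 → 2⁴ + 8⁴ + 2⁴ = 4128
4128 = (1,0,2,0)_16 → 1⁴ + 0⁴ + 2⁴ + 0⁴ = 17
17 = (1,1)_16 → 1⁴ + 1⁴ = 2
2 = (2)_16 → 2⁴ = 16
16 = (1,0)_16 → 1⁴ + 0⁴ = 1  — reached the fixed point 1.
1 → 1, so 1 is the first repeated value.

1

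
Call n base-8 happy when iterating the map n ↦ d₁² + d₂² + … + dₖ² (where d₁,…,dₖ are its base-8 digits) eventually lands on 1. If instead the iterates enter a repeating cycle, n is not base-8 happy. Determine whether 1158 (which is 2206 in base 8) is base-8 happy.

1158 = (2,2,0,6)_8 → 2² + 2² + 0² + 6² = 44
44 = (5,4)_8 → 5² + 4² = 41
41 = (5,1)_8 → 5² + 1² = 26
26 = (3,2)_8 → 3² + 2² = 13
13 = (1,5)_8 → 1² + 5² = 26  — 26 already seen; the sequence cycles without reaching 1.

not base-8 happy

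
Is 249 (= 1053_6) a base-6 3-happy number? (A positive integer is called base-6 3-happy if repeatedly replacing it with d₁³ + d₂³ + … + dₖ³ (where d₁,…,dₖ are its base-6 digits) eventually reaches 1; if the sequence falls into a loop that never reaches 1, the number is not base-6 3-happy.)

249 = (1,0,5,3)_6 → 153
153 = (4,1,3)_6 → 92
92 = (2,3,2)_6 → 43
43 = (1,1,1)_6 → 3
3 = (3)_6 → 27
27 = (4,3)_6 → 91
91 = (2,3,1)_6 → 36
36 = (1,0,0)_6 → 1  — reached 1.

base-6 3-happy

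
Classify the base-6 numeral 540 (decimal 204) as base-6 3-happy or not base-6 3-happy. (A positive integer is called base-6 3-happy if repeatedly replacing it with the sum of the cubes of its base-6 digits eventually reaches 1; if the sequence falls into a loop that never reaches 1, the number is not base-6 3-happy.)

204 = (5,4,0)_6 → 5³ + 4³ + 0³ = 125 + 64 + 0 = 189
189 = (5,1,3)_6 → 5³ + 1³ + 3³ = 125 + 1 + 27 = 153
153 = (4,1,3)_6 → 4³ + 1³ + 3³ = 64 + 1 + 27 = 92
92 = (2,3,2)_6 → 2³ + 3³ + 2³ = 8 + 27 + 8 = 43
43 = (1,1,1)_6 → 1³ + 1³ + 1³ = 1 + 1 + 1 = 3
3 = (3)_6 → 3³ = 27
27 = (4,3)_6 → 4³ + 3³ = 64 + 27 = 91
91 = (2,3,1)_6 → 2³ + 3³ + 1³ = 8 + 27 + 1 = 36
36 = (1,0,0)_6 → 1³ + 0³ + 0³ = 1 + 0 + 0 = 1  — reached 1.

base-6 3-happy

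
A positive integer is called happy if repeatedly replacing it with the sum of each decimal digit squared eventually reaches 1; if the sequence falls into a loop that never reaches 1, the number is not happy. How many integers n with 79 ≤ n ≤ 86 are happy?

79: 79 → 130 → 10 → 1  (reaches 1)
80: 80 → 64 → 52 → 29 → 85 → 89 → 145 → 42 → 20 → 4 → 16 → 37 → 58 → 89  (repeats 89)
81: 81 → 65 → 61 → 37 → 58 → 89 → 145 → 42 → 20 → 4 → 16 → 37  (repeats 37)
82: 82 → 68 → 100 → 1  (reaches 1)
83: 83 → 73 → 58 → 89 → 145 → 42 → 20 → 4 → 16 → 37 → 58  (repeats 58)
84: 84 → 80 → 64 → 52 → 29 → 85 → 89 → 145 → 42 → 20 → 4 → 16 → 37 → 58 → 89  (repeats 89)
85: 85 → 89 → 145 → 42 → 20 → 4 → 16 → 37 → 58 → 89  (repeats 89)
86: 86 → 100 → 1  (reaches 1)
happy: 79, 82, 86

3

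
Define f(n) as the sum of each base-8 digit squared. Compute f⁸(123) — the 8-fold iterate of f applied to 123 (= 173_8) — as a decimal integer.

32

123 = (1,7,3)_8 → 1² + 7² + 3² = 1 + 49 + 9 = 59
59 = (7,3)_8 → 7² + 3² = 49 + 9 = 58
58 = (7,2)_8 → 7² + 2² = 49 + 4 = 53
53 = (6,5)_8 → 6² + 5² = 36 + 25 = 61
61 = (7,5)_8 → 7² + 5² = 49 + 25 = 74
74 = (1,1,2)_8 → 1² + 1² + 2² = 1 + 1 + 4 = 6
6 = (6)_8 → 6² = 36
36 = (4,4)_8 → 4² + 4² = 16 + 16 = 32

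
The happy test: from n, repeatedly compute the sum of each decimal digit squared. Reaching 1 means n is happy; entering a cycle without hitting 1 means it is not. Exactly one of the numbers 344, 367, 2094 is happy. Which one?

344: 344 → 41 → 17 → 50 → 25 → 29 → 85 → 89 → 145 → 42 → 20 → 4 → 16 → 37 → 58 → 89  — repeats 89 (not happy)
367: 367 → 94 → 97 → 130 → 10 → 1  — reaches 1 (happy)
2094: 2094 → 101 → 2 → 4 → 16 → 37 → 58 → 89 → 145 → 42 → 20 → 4  — repeats 4 (not happy)

367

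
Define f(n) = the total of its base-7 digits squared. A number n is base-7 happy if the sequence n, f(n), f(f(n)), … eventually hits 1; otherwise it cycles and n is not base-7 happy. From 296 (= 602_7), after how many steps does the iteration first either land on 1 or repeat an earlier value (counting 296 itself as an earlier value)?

7

296 = (6,0,2)_7 → 6² + 0² + 2² = 36 + 0 + 4 = 40
40 = (5,5)_7 → 5² + 5² = 25 + 25 = 50
50 = (1,0,1)_7 → 1² + 0² + 1² = 1 + 0 + 1 = 2
2 = (2)_7 → 2² = 4
4 = (4)_7 → 4² = 16
16 = (2,2)_7 → 2² + 2² = 4 + 4 = 8
8 = (1,1)_7 → 1² + 1² = 1 + 1 = 2  — 2 repeats.
That took 7 steps.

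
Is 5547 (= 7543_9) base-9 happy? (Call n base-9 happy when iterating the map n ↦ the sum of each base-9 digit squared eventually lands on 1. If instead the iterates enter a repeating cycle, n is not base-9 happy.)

5547 = (7,5,4,3)_9 → 99
99 = (1,2,0)_9 → 5
5 = (5)_9 → 25
25 = (2,7)_9 → 53
53 = (5,8)_9 → 89
89 = (1,0,8)_9 → 65
65 = (7,2)_9 → 53  — 53 already seen; the sequence cycles without reaching 1.

not base-9 happy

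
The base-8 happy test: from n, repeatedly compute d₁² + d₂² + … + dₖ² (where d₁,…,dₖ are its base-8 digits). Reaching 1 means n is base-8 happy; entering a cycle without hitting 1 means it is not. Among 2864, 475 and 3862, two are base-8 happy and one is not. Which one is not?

475

2864: 2864 → 77 → 27 → 18 → 8 → 1  — reaches 1 (base-8 happy)
475: 475 → 67 → 10 → 5 → 25 → 10  — repeats 10 (not base-8 happy)
3862: 3862 → 105 → 27 → 18 → 8 → 1  — reaches 1 (base-8 happy)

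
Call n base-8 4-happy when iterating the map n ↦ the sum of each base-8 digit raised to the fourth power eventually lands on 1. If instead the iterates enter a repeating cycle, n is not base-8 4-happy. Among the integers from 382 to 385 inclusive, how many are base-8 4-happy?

382: 382 → 4322 → 354 → 897 → 1298 → 304 → 1552 → 97 → 258 → 272 → 272  (repeats 272)
383: 383 → 5427 → 1650 → 1394 → 1953 → 1634 → 354 → 897 → 1298 → 304 → 1552 → 97 → 258 → 272 → 272  (repeats 272)
384: 384 → 1296 → 288 → 512 → 1  (reaches 1)
385: 385 → 1297 → 289 → 513 → 2 → 16 → 16  (repeats 16)
base-8 4-happy: 384

1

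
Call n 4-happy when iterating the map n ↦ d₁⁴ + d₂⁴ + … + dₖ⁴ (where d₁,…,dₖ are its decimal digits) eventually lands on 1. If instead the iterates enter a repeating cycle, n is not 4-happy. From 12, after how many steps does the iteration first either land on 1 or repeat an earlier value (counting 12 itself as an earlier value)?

12 → 17
17 → 2402
2402 → 288
288 → 8208
8208 → 8208  — 8208 repeats.
That took 5 steps.

5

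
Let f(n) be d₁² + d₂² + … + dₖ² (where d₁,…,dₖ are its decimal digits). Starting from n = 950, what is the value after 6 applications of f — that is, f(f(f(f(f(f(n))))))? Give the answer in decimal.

42

950 → 9² + 5² + 0² = 81 + 25 + 0 = 106
106 → 1² + 0² + 6² = 1 + 0 + 36 = 37
37 → 3² + 7² = 9 + 49 = 58
58 → 5² + 8² = 25 + 64 = 89
89 → 8² + 9² = 64 + 81 = 145
145 → 1² + 4² + 5² = 1 + 16 + 25 = 42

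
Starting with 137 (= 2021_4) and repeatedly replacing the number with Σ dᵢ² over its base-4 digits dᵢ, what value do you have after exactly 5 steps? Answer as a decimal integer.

137 = (2,0,2,1)_4 → 2² + 0² + 2² + 1² = 4 + 0 + 4 + 1 = 9
9 = (2,1)_4 → 2² + 1² = 4 + 1 = 5
5 = (1,1)_4 → 1² + 1² = 1 + 1 = 2
2 = (2)_4 → 2² = 4
4 = (1,0)_4 → 1² + 0² = 1 + 0 = 1

1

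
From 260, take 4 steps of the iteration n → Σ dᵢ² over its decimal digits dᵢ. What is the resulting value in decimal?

260 → 2² + 6² + 0² = 40
40 → 4² + 0² = 16
16 → 1² + 6² = 37
37 → 3² + 7² = 58

58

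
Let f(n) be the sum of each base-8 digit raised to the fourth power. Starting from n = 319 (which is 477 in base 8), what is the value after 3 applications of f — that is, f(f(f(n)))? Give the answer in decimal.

2258

319 = (4,7,7)_8 → 4⁴ + 7⁴ + 7⁴ = 256 + 2401 + 2401 = 5058
5058 = (1,1,7,0,2)_8 → 1⁴ + 1⁴ + 7⁴ + 0⁴ + 2⁴ = 1 + 1 + 2401 + 0 + 16 = 2419
2419 = (4,5,6,3)_8 → 4⁴ + 5⁴ + 6⁴ + 3⁴ = 256 + 625 + 1296 + 81 = 2258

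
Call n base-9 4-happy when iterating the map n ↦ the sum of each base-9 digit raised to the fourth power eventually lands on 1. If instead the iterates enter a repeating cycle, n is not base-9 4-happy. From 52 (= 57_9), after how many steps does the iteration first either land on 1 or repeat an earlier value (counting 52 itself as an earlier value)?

52 = (5,7)_9 → 5⁴ + 7⁴ = 3026
3026 = (4,1,3,2)_9 → 4⁴ + 1⁴ + 3⁴ + 2⁴ = 354
354 = (4,3,3)_9 → 4⁴ + 3⁴ + 3⁴ = 418
418 = (5,1,4)_9 → 5⁴ + 1⁴ + 4⁴ = 882
882 = (1,1,8,0)_9 → 1⁴ + 1⁴ + 8⁴ + 0⁴ = 4098
4098 = (5,5,5,3)_9 → 5⁴ + 5⁴ + 5⁴ + 3⁴ = 1956
1956 = (2,6,1,3)_9 → 2⁴ + 6⁴ + 1⁴ + 3⁴ = 1394
1394 = (1,8,1,8)_9 → 1⁴ + 8⁴ + 1⁴ + 8⁴ = 8194
8194 = (1,2,2,1,4)_9 → 1⁴ + 2⁴ + 2⁴ + 1⁴ + 4⁴ = 290
290 = (3,5,2)_9 → 3⁴ + 5⁴ + 2⁴ = 722
722 = (8,8,2)_9 → 8⁴ + 8⁴ + 2⁴ = 8208
8208 = (1,2,2,3,0)_9 → 1⁴ + 2⁴ + 2⁴ + 3⁴ + 0⁴ = 114
114 = (1,3,6)_9 → 1⁴ + 3⁴ + 6⁴ = 1378
1378 = (1,8,0,1)_9 → 1⁴ + 8⁴ + 0⁴ + 1⁴ = 4098  — 4098 repeats.
That took 14 steps.

14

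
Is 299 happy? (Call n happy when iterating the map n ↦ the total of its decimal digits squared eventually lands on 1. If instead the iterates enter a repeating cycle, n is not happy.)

not happy

299 → 166
166 → 73
73 → 58
58 → 89
89 → 145
145 → 42
42 → 20
20 → 4
4 → 16
16 → 37
37 → 58  — 58 already seen; the sequence cycles without reaching 1.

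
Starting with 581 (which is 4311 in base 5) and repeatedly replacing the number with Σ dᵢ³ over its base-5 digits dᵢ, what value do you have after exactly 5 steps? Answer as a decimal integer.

581 = (4,3,1,1)_5 → 93
93 = (3,3,3)_5 → 81
81 = (3,1,1)_5 → 29
29 = (1,0,4)_5 → 65
65 = (2,3,0)_5 → 35

35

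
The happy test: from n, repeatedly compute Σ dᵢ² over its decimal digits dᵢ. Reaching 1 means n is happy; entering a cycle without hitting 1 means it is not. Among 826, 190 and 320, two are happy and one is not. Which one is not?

826: 826 → 104 → 17 → 50 → 25 → 29 → 85 → 89 → 145 → 42 → 20 → 4 → 16 → 37 → 58 → 89  — repeats 89 (not happy)
190: 190 → 82 → 68 → 100 → 1  — reaches 1 (happy)
320: 320 → 13 → 10 → 1  — reaches 1 (happy)

826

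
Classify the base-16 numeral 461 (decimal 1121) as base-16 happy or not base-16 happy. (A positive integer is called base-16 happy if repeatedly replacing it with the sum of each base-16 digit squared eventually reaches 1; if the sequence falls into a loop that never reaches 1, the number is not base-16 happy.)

1121 = (4,6,1)_16 → 4² + 6² + 1² = 53
53 = (3,5)_16 → 3² + 5² = 34
34 = (2,2)_16 → 2² + 2² = 8
8 = (8)_16 → 8² = 64
64 = (4,0)_16 → 4² + 0² = 16
16 = (1,0)_16 → 1² + 0² = 1  — reached 1.

base-16 happy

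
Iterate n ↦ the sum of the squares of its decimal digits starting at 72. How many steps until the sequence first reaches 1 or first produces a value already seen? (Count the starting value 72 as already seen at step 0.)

72 → 7² + 2² = 53
53 → 5² + 3² = 34
34 → 3² + 4² = 25
25 → 2² + 5² = 29
29 → 2² + 9² = 85
85 → 8² + 5² = 89
89 → 8² + 9² = 145
145 → 1² + 4² + 5² = 42
42 → 4² + 2² = 20
20 → 2² + 0² = 4
4 → 4² = 16
16 → 1² + 6² = 37
37 → 3² + 7² = 58
58 → 5² + 8² = 89  — 89 repeats.
That took 14 steps.

14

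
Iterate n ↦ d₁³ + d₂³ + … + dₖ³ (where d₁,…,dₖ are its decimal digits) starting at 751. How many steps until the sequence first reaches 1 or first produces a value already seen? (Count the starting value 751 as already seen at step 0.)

5

751 → 469
469 → 1009
1009 → 730
730 → 370
370 → 370  — 370 repeats.
That took 5 steps.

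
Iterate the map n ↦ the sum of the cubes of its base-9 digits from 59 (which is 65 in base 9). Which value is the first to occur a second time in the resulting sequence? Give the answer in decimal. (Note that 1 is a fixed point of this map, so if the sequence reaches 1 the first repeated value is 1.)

1

59 = (6,5)_9 → 6³ + 5³ = 341
341 = (4,1,8)_9 → 4³ + 1³ + 8³ = 577
577 = (7,1,1)_9 → 7³ + 1³ + 1³ = 345
345 = (4,2,3)_9 → 4³ + 2³ + 3³ = 99
99 = (1,2,0)_9 → 1³ + 2³ + 0³ = 9
9 = (1,0)_9 → 1³ + 0³ = 1  — reached the fixed point 1.
1 → 1, so 1 is the first repeated value.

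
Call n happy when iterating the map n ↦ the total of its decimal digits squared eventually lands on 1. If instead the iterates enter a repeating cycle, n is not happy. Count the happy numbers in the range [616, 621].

616: 616 → 73 → 58 → 89 → 145 → 42 → 20 → 4 → 16 → 37 → 58  — not happy
617: 617 → 86 → 100 → 1  — happy
618: 618 → 101 → 2 → 4 → 16 → 37 → 58 → 89 → 145 → 42 → 20 → 4  — not happy
619: 619 → 118 → 66 → 72 → 53 → 34 → 25 → 29 → 85 → 89 → 145 → 42 → 20 → 4 → 16 → 37 → 58 → 89  — not happy
620: 620 → 40 → 16 → 37 → 58 → 89 → 145 → 42 → 20 → 4 → 16  — not happy
621: 621 → 41 → 17 → 50 → 25 → 29 → 85 → 89 → 145 → 42 → 20 → 4 → 16 → 37 → 58 → 89  — not happy
happy: 617

1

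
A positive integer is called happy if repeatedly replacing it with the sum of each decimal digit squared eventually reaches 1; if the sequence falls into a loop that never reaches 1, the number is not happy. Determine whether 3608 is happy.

3608 → 109
109 → 82
82 → 68
68 → 100
100 → 1  — reached 1.

happy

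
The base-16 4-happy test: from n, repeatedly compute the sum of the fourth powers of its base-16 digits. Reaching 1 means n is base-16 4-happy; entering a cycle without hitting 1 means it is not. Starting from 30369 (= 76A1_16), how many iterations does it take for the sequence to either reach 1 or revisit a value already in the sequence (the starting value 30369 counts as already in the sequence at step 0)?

10

30369 = (7,6,10,1)_16 → 7⁴ + 6⁴ + 10⁴ + 1⁴ = 2401 + 1296 + 10000 + 1 = 13698
13698 = (3,5,8,2)_16 → 3⁴ + 5⁴ + 8⁴ + 2⁴ = 81 + 625 + 4096 + 16 = 4818
4818 = (1,2,13,2)_16 → 1⁴ + 2⁴ + 13⁴ + 2⁴ = 1 + 16 + 28561 + 16 = 28594
28594 = (6,15,11,2)_16 → 6⁴ + 15⁴ + 11⁴ + 2⁴ = 1296 + 50625 + 14641 + 16 = 66578
66578 = (1,0,4,1,2)_16 → 1⁴ + 0⁴ + 4⁴ + 1⁴ + 2⁴ = 1 + 0 + 256 + 1 + 16 = 274
274 = (1,1,2)_16 → 1⁴ + 1⁴ + 2⁴ = 1 + 1 + 16 = 18
18 = (1,2)_16 → 1⁴ + 2⁴ = 1 + 16 = 17
17 = (1,1)_16 → 1⁴ + 1⁴ = 1 + 1 = 2
2 = (2)_16 → 2⁴ = 16
16 = (1,0)_16 → 1⁴ + 0⁴ = 1 + 0 = 1  — reached 1.
That took 10 steps.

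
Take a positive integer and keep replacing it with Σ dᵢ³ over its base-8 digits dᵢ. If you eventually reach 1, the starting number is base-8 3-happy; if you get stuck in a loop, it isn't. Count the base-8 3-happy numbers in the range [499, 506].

1

499: 499 → 586 → 11 → 28 → 91 → 55 → 559 → 469 → 476 → 434 → 440 → 559  — not base-8 3-happy
500: 500 → 623 → 470 → 567 → 560 → 217 → 55 → 559 → 469 → 476 → 434 → 440 → 559  — not base-8 3-happy
501: 501 → 684 → 198 → 243 → 270 → 281 → 92 → 92  — not base-8 3-happy
502: 502 → 775 → 408 → 243 → 270 → 281 → 92 → 92  — not base-8 3-happy
503: 503 → 902 → 433 → 433  — not base-8 3-happy
504: 504 → 686 → 350 → 368 → 341 → 258 → 72 → 2 → 8 → 1  — base-8 3-happy
505: 505 → 687 → 477 → 495 → 811 → 217 → 55 → 559 → 469 → 476 → 434 → 440 → 559  — not base-8 3-happy
506: 506 → 694 → 441 → 560 → 217 → 55 → 559 → 469 → 476 → 434 → 440 → 559  — not base-8 3-happy
base-8 3-happy: 504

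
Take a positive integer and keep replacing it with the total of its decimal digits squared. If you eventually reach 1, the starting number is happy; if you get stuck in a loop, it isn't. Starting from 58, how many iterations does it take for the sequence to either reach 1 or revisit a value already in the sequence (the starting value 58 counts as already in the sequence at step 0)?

58 → 5² + 8² = 89
89 → 8² + 9² = 145
145 → 1² + 4² + 5² = 42
42 → 4² + 2² = 20
20 → 2² + 0² = 4
4 → 4² = 16
16 → 1² + 6² = 37
37 → 3² + 7² = 58  — 58 repeats.
That took 8 steps.

8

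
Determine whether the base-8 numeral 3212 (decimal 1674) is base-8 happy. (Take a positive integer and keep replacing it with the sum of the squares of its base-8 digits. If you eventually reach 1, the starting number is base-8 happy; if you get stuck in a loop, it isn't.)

base-8 happy

1674 = (3,2,1,2)_8 → 3² + 2² + 1² + 2² = 18
18 = (2,2)_8 → 2² + 2² = 8
8 = (1,0)_8 → 1² + 0² = 1  — reached 1.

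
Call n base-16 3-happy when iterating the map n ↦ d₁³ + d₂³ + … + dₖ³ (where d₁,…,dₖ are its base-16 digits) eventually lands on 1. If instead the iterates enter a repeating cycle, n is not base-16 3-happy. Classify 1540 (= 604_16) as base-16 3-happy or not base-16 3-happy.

1540 = (6,0,4)_16 → 6³ + 0³ + 4³ = 216 + 0 + 64 = 280
280 = (1,1,8)_16 → 1³ + 1³ + 8³ = 1 + 1 + 512 = 514
514 = (2,0,2)_16 → 2³ + 0³ + 2³ = 8 + 0 + 8 = 16
16 = (1,0)_16 → 1³ + 0³ = 1 + 0 = 1  — reached 1.

base-16 3-happy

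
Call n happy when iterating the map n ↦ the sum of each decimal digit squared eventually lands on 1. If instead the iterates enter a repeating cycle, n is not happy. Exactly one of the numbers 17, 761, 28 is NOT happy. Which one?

17

17: 17 → 50 → 25 → 29 → 85 → 89 → 145 → 42 → 20 → 4 → 16 → 37 → 58 → 89  — repeats 89 (not happy)
761: 761 → 86 → 100 → 1  — reaches 1 (happy)
28: 28 → 68 → 100 → 1  — reaches 1 (happy)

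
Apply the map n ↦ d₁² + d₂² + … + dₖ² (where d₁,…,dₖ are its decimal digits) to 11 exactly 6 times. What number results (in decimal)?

11 → 1² + 1² = 2
2 → 2² = 4
4 → 4² = 16
16 → 1² + 6² = 37
37 → 3² + 7² = 58
58 → 5² + 8² = 89

89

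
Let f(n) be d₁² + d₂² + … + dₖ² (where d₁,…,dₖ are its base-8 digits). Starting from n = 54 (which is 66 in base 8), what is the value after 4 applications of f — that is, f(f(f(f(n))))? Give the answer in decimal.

16

54 = (6,6)_8 → 6² + 6² = 36 + 36 = 72
72 = (1,1,0)_8 → 1² + 1² + 0² = 1 + 1 + 0 = 2
2 = (2)_8 → 2² = 4
4 = (4)_8 → 4² = 16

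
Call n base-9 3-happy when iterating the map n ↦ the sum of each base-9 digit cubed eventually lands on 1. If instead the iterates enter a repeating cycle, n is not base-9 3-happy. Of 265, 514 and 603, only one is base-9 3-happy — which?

265: 265 → 99 → 9 → 1  — reaches 1 (base-9 3-happy)
514: 514 → 244 → 28 → 28  — repeats 28 (not base-9 3-happy)
603: 603 → 407 → 133 → 469 → 469  — repeats 469 (not base-9 3-happy)

265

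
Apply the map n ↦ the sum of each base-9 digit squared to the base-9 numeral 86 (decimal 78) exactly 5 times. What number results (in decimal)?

50

78 = (8,6)_9 → 8² + 6² = 100
100 = (1,2,1)_9 → 1² + 2² + 1² = 6
6 = (6)_9 → 6² = 36
36 = (4,0)_9 → 4² + 0² = 16
16 = (1,7)_9 → 1² + 7² = 50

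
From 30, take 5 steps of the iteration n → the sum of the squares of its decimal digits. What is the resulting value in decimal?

37

30 → 9
9 → 81
81 → 65
65 → 61
61 → 37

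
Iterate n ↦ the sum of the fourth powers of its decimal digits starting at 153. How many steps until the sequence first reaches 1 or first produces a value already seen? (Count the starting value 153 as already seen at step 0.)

153 → 1⁴ + 5⁴ + 3⁴ = 1 + 625 + 81 = 707
707 → 7⁴ + 0⁴ + 7⁴ = 2401 + 0 + 2401 = 4802
4802 → 4⁴ + 8⁴ + 0⁴ + 2⁴ = 256 + 4096 + 0 + 16 = 4368
4368 → 4⁴ + 3⁴ + 6⁴ + 8⁴ = 256 + 81 + 1296 + 4096 = 5729
5729 → 5⁴ + 7⁴ + 2⁴ + 9⁴ = 625 + 2401 + 16 + 6561 = 9603
9603 → 9⁴ + 6⁴ + 0⁴ + 3⁴ = 6561 + 1296 + 0 + 81 = 7938
7938 → 7⁴ + 9⁴ + 3⁴ + 8⁴ = 2401 + 6561 + 81 + 4096 = 13139
13139 → 1⁴ + 3⁴ + 1⁴ + 3⁴ + 9⁴ = 1 + 81 + 1 + 81 + 6561 = 6725
6725 → 6⁴ + 7⁴ + 2⁴ + 5⁴ = 1296 + 2401 + 16 + 625 = 4338
4338 → 4⁴ + 3⁴ + 3⁴ + 8⁴ = 256 + 81 + 81 + 4096 = 4514
4514 → 4⁴ + 5⁴ + 1⁴ + 4⁴ = 256 + 625 + 1 + 256 = 1138
1138 → 1⁴ + 1⁴ + 3⁴ + 8⁴ = 1 + 1 + 81 + 4096 = 4179
4179 → 4⁴ + 1⁴ + 7⁴ + 9⁴ = 256 + 1 + 2401 + 6561 = 9219
9219 → 9⁴ + 2⁴ + 1⁴ + 9⁴ = 6561 + 16 + 1 + 6561 = 13139  — 13139 repeats.
That took 14 steps.

14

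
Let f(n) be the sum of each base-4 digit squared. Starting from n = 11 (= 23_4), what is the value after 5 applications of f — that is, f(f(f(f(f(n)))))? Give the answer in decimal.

1

11 = (2,3)_4 → 13
13 = (3,1)_4 → 10
10 = (2,2)_4 → 8
8 = (2,0)_4 → 4
4 = (1,0)_4 → 1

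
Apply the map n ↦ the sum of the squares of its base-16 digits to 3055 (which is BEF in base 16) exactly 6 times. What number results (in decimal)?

181

3055 = (11,14,15)_16 → 11² + 14² + 15² = 542
542 = (2,1,14)_16 → 2² + 1² + 14² = 201
201 = (12,9)_16 → 12² + 9² = 225
225 = (14,1)_16 → 14² + 1² = 197
197 = (12,5)_16 → 12² + 5² = 169
169 = (10,9)_16 → 10² + 9² = 181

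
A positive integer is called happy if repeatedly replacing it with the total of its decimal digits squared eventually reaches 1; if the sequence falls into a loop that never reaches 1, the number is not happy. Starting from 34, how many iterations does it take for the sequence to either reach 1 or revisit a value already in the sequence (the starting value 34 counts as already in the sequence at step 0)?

34 → 3² + 4² = 9 + 16 = 25
25 → 2² + 5² = 4 + 25 = 29
29 → 2² + 9² = 4 + 81 = 85
85 → 8² + 5² = 64 + 25 = 89
89 → 8² + 9² = 64 + 81 = 145
145 → 1² + 4² + 5² = 1 + 16 + 25 = 42
42 → 4² + 2² = 16 + 4 = 20
20 → 2² + 0² = 4 + 0 = 4
4 → 4² = 16
16 → 1² + 6² = 1 + 36 = 37
37 → 3² + 7² = 9 + 49 = 58
58 → 5² + 8² = 25 + 64 = 89  — 89 repeats.
That took 12 steps.

12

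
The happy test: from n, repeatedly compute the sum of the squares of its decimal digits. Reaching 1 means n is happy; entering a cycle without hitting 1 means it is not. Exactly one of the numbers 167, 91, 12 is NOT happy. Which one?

12

167: 167 → 86 → 100 → 1  — reaches 1 (happy)
91: 91 → 82 → 68 → 100 → 1  — reaches 1 (happy)
12: 12 → 5 → 25 → 29 → 85 → 89 → 145 → 42 → 20 → 4 → 16 → 37 → 58 → 89  — repeats 89 (not happy)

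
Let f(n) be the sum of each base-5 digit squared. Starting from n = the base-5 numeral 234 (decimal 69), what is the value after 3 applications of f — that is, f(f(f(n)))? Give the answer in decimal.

69 = (2,3,4)_5 → 2² + 3² + 4² = 29
29 = (1,0,4)_5 → 1² + 0² + 4² = 17
17 = (3,2)_5 → 3² + 2² = 13

13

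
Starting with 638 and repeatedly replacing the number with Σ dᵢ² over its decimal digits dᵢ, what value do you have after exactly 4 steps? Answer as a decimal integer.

638 → 6² + 3² + 8² = 109
109 → 1² + 0² + 9² = 82
82 → 8² + 2² = 68
68 → 6² + 8² = 100

100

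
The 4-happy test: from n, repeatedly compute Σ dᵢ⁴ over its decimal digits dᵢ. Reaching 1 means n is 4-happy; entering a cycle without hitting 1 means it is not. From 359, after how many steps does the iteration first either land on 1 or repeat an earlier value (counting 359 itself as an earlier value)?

359 → 3⁴ + 5⁴ + 9⁴ = 7267
7267 → 7⁴ + 2⁴ + 6⁴ + 7⁴ = 6114
6114 → 6⁴ + 1⁴ + 1⁴ + 4⁴ = 1554
1554 → 1⁴ + 5⁴ + 5⁴ + 4⁴ = 1507
1507 → 1⁴ + 5⁴ + 0⁴ + 7⁴ = 3027
3027 → 3⁴ + 0⁴ + 2⁴ + 7⁴ = 2498
2498 → 2⁴ + 4⁴ + 9⁴ + 8⁴ = 10929
10929 → 1⁴ + 0⁴ + 9⁴ + 2⁴ + 9⁴ = 13139
13139 → 1⁴ + 3⁴ + 1⁴ + 3⁴ + 9⁴ = 6725
6725 → 6⁴ + 7⁴ + 2⁴ + 5⁴ = 4338
4338 → 4⁴ + 3⁴ + 3⁴ + 8⁴ = 4514
4514 → 4⁴ + 5⁴ + 1⁴ + 4⁴ = 1138
1138 → 1⁴ + 1⁴ + 3⁴ + 8⁴ = 4179
4179 → 4⁴ + 1⁴ + 7⁴ + 9⁴ = 9219
9219 → 9⁴ + 2⁴ + 1⁴ + 9⁴ = 13139  — 13139 repeats.
That took 15 steps.

15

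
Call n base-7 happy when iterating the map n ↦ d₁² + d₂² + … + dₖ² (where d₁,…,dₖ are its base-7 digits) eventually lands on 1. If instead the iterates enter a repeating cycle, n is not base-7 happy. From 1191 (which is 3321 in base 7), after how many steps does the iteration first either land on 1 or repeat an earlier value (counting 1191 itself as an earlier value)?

6

1191 = (3,3,2,1)_7 → 3² + 3² + 2² + 1² = 23
23 = (3,2)_7 → 3² + 2² = 13
13 = (1,6)_7 → 1² + 6² = 37
37 = (5,2)_7 → 5² + 2² = 29
29 = (4,1)_7 → 4² + 1² = 17
17 = (2,3)_7 → 2² + 3² = 13  — 13 repeats.
That took 6 steps.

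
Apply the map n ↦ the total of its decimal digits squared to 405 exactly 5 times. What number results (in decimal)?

405 → 4² + 0² + 5² = 41
41 → 4² + 1² = 17
17 → 1² + 7² = 50
50 → 5² + 0² = 25
25 → 2² + 5² = 29

29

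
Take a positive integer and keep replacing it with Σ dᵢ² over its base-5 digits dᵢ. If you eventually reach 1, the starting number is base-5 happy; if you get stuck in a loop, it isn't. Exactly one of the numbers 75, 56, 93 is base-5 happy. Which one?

93

75: 75 → 9 → 17 → 13 → 13  — repeats 13 (not base-5 happy)
56: 56 → 6 → 2 → 4 → 16 → 10 → 4  — repeats 4 (not base-5 happy)
93: 93 → 27 → 5 → 1  — reaches 1 (base-5 happy)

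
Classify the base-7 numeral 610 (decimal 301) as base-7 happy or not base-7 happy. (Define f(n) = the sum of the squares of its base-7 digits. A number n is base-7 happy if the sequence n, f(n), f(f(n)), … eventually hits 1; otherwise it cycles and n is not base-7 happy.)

301 = (6,1,0)_7 → 6² + 1² + 0² = 36 + 1 + 0 = 37
37 = (5,2)_7 → 5² + 2² = 25 + 4 = 29
29 = (4,1)_7 → 4² + 1² = 16 + 1 = 17
17 = (2,3)_7 → 2² + 3² = 4 + 9 = 13
13 = (1,6)_7 → 1² + 6² = 1 + 36 = 37  — 37 already seen; the sequence cycles without reaching 1.

not base-7 happy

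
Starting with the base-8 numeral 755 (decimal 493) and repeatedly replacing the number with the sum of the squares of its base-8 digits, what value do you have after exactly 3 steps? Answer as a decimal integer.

13

493 = (7,5,5)_8 → 7² + 5² + 5² = 99
99 = (1,4,3)_8 → 1² + 4² + 3² = 26
26 = (3,2)_8 → 3² + 2² = 13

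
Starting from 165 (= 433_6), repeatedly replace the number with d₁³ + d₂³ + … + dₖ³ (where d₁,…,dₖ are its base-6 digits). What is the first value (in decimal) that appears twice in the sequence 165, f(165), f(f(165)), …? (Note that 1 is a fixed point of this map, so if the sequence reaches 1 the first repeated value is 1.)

165 = (4,3,3)_6 → 4³ + 3³ + 3³ = 64 + 27 + 27 = 118
118 = (3,1,4)_6 → 3³ + 1³ + 4³ = 27 + 1 + 64 = 92
92 = (2,3,2)_6 → 2³ + 3³ + 2³ = 8 + 27 + 8 = 43
43 = (1,1,1)_6 → 1³ + 1³ + 1³ = 1 + 1 + 1 = 3
3 = (3)_6 → 3³ = 27
27 = (4,3)_6 → 4³ + 3³ = 64 + 27 = 91
91 = (2,3,1)_6 → 2³ + 3³ + 1³ = 8 + 27 + 1 = 36
36 = (1,0,0)_6 → 1³ + 0³ + 0³ = 1 + 0 + 0 = 1  — reached the fixed point 1.
1 → 1, so 1 is the first repeated value.

1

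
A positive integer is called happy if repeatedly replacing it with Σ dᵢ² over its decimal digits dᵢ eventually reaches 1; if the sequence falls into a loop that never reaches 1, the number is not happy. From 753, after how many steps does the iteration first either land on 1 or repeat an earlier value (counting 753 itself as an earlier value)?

11

753 → 7² + 5² + 3² = 49 + 25 + 9 = 83
83 → 8² + 3² = 64 + 9 = 73
73 → 7² + 3² = 49 + 9 = 58
58 → 5² + 8² = 25 + 64 = 89
89 → 8² + 9² = 64 + 81 = 145
145 → 1² + 4² + 5² = 1 + 16 + 25 = 42
42 → 4² + 2² = 16 + 4 = 20
20 → 2² + 0² = 4 + 0 = 4
4 → 4² = 16
16 → 1² + 6² = 1 + 36 = 37
37 → 3² + 7² = 9 + 49 = 58  — 58 repeats.
That took 11 steps.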